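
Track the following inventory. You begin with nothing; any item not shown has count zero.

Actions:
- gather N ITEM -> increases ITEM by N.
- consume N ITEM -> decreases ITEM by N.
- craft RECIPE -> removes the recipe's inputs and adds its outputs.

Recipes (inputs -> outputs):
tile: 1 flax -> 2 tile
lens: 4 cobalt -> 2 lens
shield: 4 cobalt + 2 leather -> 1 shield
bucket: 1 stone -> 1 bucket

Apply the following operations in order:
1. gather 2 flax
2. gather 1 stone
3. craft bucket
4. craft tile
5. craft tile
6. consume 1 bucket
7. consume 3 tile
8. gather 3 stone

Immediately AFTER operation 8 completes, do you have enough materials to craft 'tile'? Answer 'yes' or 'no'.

After 1 (gather 2 flax): flax=2
After 2 (gather 1 stone): flax=2 stone=1
After 3 (craft bucket): bucket=1 flax=2
After 4 (craft tile): bucket=1 flax=1 tile=2
After 5 (craft tile): bucket=1 tile=4
After 6 (consume 1 bucket): tile=4
After 7 (consume 3 tile): tile=1
After 8 (gather 3 stone): stone=3 tile=1

Answer: no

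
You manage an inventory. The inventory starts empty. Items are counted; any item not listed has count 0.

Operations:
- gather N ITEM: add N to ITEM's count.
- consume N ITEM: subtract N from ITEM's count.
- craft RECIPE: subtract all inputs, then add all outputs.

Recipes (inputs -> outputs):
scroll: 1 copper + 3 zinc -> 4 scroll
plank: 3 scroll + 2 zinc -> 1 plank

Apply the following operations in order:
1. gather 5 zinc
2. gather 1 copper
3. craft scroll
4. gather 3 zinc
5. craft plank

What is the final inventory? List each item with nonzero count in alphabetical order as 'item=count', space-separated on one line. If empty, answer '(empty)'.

Answer: plank=1 scroll=1 zinc=3

Derivation:
After 1 (gather 5 zinc): zinc=5
After 2 (gather 1 copper): copper=1 zinc=5
After 3 (craft scroll): scroll=4 zinc=2
After 4 (gather 3 zinc): scroll=4 zinc=5
After 5 (craft plank): plank=1 scroll=1 zinc=3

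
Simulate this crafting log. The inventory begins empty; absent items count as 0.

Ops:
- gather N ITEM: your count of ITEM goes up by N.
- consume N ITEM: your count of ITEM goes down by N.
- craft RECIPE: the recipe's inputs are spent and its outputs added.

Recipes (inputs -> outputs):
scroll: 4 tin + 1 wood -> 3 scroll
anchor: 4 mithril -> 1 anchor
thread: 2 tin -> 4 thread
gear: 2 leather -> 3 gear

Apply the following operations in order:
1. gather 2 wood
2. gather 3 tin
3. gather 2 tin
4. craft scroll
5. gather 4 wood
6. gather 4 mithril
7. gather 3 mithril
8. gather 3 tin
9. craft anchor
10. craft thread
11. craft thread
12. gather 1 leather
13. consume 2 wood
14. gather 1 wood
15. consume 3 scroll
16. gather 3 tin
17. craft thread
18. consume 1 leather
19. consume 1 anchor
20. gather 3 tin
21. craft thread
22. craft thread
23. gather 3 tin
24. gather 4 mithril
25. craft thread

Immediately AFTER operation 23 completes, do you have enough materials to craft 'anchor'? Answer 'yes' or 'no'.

Answer: no

Derivation:
After 1 (gather 2 wood): wood=2
After 2 (gather 3 tin): tin=3 wood=2
After 3 (gather 2 tin): tin=5 wood=2
After 4 (craft scroll): scroll=3 tin=1 wood=1
After 5 (gather 4 wood): scroll=3 tin=1 wood=5
After 6 (gather 4 mithril): mithril=4 scroll=3 tin=1 wood=5
After 7 (gather 3 mithril): mithril=7 scroll=3 tin=1 wood=5
After 8 (gather 3 tin): mithril=7 scroll=3 tin=4 wood=5
After 9 (craft anchor): anchor=1 mithril=3 scroll=3 tin=4 wood=5
After 10 (craft thread): anchor=1 mithril=3 scroll=3 thread=4 tin=2 wood=5
After 11 (craft thread): anchor=1 mithril=3 scroll=3 thread=8 wood=5
After 12 (gather 1 leather): anchor=1 leather=1 mithril=3 scroll=3 thread=8 wood=5
After 13 (consume 2 wood): anchor=1 leather=1 mithril=3 scroll=3 thread=8 wood=3
After 14 (gather 1 wood): anchor=1 leather=1 mithril=3 scroll=3 thread=8 wood=4
After 15 (consume 3 scroll): anchor=1 leather=1 mithril=3 thread=8 wood=4
After 16 (gather 3 tin): anchor=1 leather=1 mithril=3 thread=8 tin=3 wood=4
After 17 (craft thread): anchor=1 leather=1 mithril=3 thread=12 tin=1 wood=4
After 18 (consume 1 leather): anchor=1 mithril=3 thread=12 tin=1 wood=4
After 19 (consume 1 anchor): mithril=3 thread=12 tin=1 wood=4
After 20 (gather 3 tin): mithril=3 thread=12 tin=4 wood=4
After 21 (craft thread): mithril=3 thread=16 tin=2 wood=4
After 22 (craft thread): mithril=3 thread=20 wood=4
After 23 (gather 3 tin): mithril=3 thread=20 tin=3 wood=4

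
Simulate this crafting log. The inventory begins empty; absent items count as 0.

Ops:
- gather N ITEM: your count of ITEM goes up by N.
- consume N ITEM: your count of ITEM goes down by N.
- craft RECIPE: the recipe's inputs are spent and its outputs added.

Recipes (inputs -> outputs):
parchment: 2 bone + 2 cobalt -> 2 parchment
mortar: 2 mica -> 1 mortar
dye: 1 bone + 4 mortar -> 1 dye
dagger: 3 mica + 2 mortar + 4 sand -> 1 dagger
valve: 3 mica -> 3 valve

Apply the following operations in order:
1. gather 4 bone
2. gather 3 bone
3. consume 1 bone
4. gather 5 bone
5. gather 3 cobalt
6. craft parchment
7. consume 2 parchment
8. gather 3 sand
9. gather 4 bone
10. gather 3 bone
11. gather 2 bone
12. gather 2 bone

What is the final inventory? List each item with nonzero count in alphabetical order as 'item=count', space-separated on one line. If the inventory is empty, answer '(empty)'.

After 1 (gather 4 bone): bone=4
After 2 (gather 3 bone): bone=7
After 3 (consume 1 bone): bone=6
After 4 (gather 5 bone): bone=11
After 5 (gather 3 cobalt): bone=11 cobalt=3
After 6 (craft parchment): bone=9 cobalt=1 parchment=2
After 7 (consume 2 parchment): bone=9 cobalt=1
After 8 (gather 3 sand): bone=9 cobalt=1 sand=3
After 9 (gather 4 bone): bone=13 cobalt=1 sand=3
After 10 (gather 3 bone): bone=16 cobalt=1 sand=3
After 11 (gather 2 bone): bone=18 cobalt=1 sand=3
After 12 (gather 2 bone): bone=20 cobalt=1 sand=3

Answer: bone=20 cobalt=1 sand=3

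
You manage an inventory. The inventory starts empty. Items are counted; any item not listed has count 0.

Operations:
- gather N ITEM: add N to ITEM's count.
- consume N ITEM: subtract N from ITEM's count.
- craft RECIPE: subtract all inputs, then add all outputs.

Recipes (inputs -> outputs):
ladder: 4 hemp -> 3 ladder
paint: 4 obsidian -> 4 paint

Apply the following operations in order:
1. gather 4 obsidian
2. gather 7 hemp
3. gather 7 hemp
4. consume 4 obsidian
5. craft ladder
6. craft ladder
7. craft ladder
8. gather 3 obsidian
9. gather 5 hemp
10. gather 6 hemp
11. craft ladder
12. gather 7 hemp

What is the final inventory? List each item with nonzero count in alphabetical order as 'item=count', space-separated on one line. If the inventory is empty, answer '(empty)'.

Answer: hemp=16 ladder=12 obsidian=3

Derivation:
After 1 (gather 4 obsidian): obsidian=4
After 2 (gather 7 hemp): hemp=7 obsidian=4
After 3 (gather 7 hemp): hemp=14 obsidian=4
After 4 (consume 4 obsidian): hemp=14
After 5 (craft ladder): hemp=10 ladder=3
After 6 (craft ladder): hemp=6 ladder=6
After 7 (craft ladder): hemp=2 ladder=9
After 8 (gather 3 obsidian): hemp=2 ladder=9 obsidian=3
After 9 (gather 5 hemp): hemp=7 ladder=9 obsidian=3
After 10 (gather 6 hemp): hemp=13 ladder=9 obsidian=3
After 11 (craft ladder): hemp=9 ladder=12 obsidian=3
After 12 (gather 7 hemp): hemp=16 ladder=12 obsidian=3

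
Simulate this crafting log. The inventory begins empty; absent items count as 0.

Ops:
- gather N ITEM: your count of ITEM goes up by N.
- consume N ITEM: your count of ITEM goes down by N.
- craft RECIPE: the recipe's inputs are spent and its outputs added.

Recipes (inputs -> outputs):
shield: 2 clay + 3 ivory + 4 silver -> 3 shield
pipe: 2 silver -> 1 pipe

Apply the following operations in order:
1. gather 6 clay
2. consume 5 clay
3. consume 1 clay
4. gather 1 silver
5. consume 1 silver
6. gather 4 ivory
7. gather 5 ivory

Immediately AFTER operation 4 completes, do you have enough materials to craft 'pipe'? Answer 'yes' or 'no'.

After 1 (gather 6 clay): clay=6
After 2 (consume 5 clay): clay=1
After 3 (consume 1 clay): (empty)
After 4 (gather 1 silver): silver=1

Answer: no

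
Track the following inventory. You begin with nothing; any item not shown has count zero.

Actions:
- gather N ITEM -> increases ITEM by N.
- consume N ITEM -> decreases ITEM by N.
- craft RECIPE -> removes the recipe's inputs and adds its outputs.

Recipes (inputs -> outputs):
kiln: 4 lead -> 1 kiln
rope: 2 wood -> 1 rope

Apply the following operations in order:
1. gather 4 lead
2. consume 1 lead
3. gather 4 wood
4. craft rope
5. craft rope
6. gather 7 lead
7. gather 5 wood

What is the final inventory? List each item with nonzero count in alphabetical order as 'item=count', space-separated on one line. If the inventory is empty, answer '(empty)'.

Answer: lead=10 rope=2 wood=5

Derivation:
After 1 (gather 4 lead): lead=4
After 2 (consume 1 lead): lead=3
After 3 (gather 4 wood): lead=3 wood=4
After 4 (craft rope): lead=3 rope=1 wood=2
After 5 (craft rope): lead=3 rope=2
After 6 (gather 7 lead): lead=10 rope=2
After 7 (gather 5 wood): lead=10 rope=2 wood=5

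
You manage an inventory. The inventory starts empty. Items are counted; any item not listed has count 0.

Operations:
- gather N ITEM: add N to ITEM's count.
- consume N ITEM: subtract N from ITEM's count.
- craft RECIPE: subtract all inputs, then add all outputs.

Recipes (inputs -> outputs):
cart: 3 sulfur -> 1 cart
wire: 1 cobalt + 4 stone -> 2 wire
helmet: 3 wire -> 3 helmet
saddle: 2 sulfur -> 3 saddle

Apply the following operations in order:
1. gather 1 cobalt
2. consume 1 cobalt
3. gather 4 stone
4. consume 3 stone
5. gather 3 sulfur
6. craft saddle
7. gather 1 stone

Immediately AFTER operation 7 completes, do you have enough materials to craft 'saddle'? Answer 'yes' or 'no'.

After 1 (gather 1 cobalt): cobalt=1
After 2 (consume 1 cobalt): (empty)
After 3 (gather 4 stone): stone=4
After 4 (consume 3 stone): stone=1
After 5 (gather 3 sulfur): stone=1 sulfur=3
After 6 (craft saddle): saddle=3 stone=1 sulfur=1
After 7 (gather 1 stone): saddle=3 stone=2 sulfur=1

Answer: no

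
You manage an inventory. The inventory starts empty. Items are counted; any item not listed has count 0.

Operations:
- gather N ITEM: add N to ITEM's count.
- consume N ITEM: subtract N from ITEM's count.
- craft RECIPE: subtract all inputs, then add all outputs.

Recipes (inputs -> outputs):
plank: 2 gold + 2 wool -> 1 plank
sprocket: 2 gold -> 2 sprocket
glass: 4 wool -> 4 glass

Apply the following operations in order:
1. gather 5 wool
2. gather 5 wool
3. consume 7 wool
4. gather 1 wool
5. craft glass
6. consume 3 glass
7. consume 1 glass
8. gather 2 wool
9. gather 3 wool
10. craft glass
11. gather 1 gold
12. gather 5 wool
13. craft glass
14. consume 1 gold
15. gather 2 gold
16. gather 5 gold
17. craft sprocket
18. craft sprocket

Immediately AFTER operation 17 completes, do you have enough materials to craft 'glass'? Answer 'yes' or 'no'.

After 1 (gather 5 wool): wool=5
After 2 (gather 5 wool): wool=10
After 3 (consume 7 wool): wool=3
After 4 (gather 1 wool): wool=4
After 5 (craft glass): glass=4
After 6 (consume 3 glass): glass=1
After 7 (consume 1 glass): (empty)
After 8 (gather 2 wool): wool=2
After 9 (gather 3 wool): wool=5
After 10 (craft glass): glass=4 wool=1
After 11 (gather 1 gold): glass=4 gold=1 wool=1
After 12 (gather 5 wool): glass=4 gold=1 wool=6
After 13 (craft glass): glass=8 gold=1 wool=2
After 14 (consume 1 gold): glass=8 wool=2
After 15 (gather 2 gold): glass=8 gold=2 wool=2
After 16 (gather 5 gold): glass=8 gold=7 wool=2
After 17 (craft sprocket): glass=8 gold=5 sprocket=2 wool=2

Answer: no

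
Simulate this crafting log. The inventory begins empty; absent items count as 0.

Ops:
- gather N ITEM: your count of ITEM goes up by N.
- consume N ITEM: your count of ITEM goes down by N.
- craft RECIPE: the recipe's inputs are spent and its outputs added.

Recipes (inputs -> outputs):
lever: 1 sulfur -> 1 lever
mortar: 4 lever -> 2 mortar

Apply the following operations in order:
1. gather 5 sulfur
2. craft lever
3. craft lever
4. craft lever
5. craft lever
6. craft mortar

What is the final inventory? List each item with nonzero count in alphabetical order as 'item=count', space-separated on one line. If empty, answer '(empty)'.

Answer: mortar=2 sulfur=1

Derivation:
After 1 (gather 5 sulfur): sulfur=5
After 2 (craft lever): lever=1 sulfur=4
After 3 (craft lever): lever=2 sulfur=3
After 4 (craft lever): lever=3 sulfur=2
After 5 (craft lever): lever=4 sulfur=1
After 6 (craft mortar): mortar=2 sulfur=1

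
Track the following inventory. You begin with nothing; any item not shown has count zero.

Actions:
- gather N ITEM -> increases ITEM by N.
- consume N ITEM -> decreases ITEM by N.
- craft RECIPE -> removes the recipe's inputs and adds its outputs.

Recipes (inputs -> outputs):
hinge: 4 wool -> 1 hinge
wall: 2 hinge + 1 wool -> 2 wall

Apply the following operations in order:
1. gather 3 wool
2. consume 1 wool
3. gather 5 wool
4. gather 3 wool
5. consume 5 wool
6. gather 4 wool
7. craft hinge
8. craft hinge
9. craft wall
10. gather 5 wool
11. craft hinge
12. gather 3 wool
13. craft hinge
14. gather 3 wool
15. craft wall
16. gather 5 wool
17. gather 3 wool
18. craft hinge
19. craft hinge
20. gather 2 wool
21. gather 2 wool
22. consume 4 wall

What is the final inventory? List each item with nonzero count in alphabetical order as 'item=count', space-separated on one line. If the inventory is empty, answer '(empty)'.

After 1 (gather 3 wool): wool=3
After 2 (consume 1 wool): wool=2
After 3 (gather 5 wool): wool=7
After 4 (gather 3 wool): wool=10
After 5 (consume 5 wool): wool=5
After 6 (gather 4 wool): wool=9
After 7 (craft hinge): hinge=1 wool=5
After 8 (craft hinge): hinge=2 wool=1
After 9 (craft wall): wall=2
After 10 (gather 5 wool): wall=2 wool=5
After 11 (craft hinge): hinge=1 wall=2 wool=1
After 12 (gather 3 wool): hinge=1 wall=2 wool=4
After 13 (craft hinge): hinge=2 wall=2
After 14 (gather 3 wool): hinge=2 wall=2 wool=3
After 15 (craft wall): wall=4 wool=2
After 16 (gather 5 wool): wall=4 wool=7
After 17 (gather 3 wool): wall=4 wool=10
After 18 (craft hinge): hinge=1 wall=4 wool=6
After 19 (craft hinge): hinge=2 wall=4 wool=2
After 20 (gather 2 wool): hinge=2 wall=4 wool=4
After 21 (gather 2 wool): hinge=2 wall=4 wool=6
After 22 (consume 4 wall): hinge=2 wool=6

Answer: hinge=2 wool=6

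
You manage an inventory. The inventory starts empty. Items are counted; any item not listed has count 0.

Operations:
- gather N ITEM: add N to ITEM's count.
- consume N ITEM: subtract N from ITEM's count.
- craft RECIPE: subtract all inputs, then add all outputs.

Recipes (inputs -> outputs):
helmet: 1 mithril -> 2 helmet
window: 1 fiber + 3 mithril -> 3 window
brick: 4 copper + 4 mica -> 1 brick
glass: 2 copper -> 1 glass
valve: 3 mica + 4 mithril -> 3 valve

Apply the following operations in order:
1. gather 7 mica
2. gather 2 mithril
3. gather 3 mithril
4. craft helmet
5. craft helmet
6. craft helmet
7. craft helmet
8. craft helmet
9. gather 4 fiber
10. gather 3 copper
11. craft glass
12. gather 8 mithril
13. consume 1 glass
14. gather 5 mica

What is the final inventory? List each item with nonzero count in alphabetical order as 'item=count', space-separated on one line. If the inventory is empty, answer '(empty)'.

After 1 (gather 7 mica): mica=7
After 2 (gather 2 mithril): mica=7 mithril=2
After 3 (gather 3 mithril): mica=7 mithril=5
After 4 (craft helmet): helmet=2 mica=7 mithril=4
After 5 (craft helmet): helmet=4 mica=7 mithril=3
After 6 (craft helmet): helmet=6 mica=7 mithril=2
After 7 (craft helmet): helmet=8 mica=7 mithril=1
After 8 (craft helmet): helmet=10 mica=7
After 9 (gather 4 fiber): fiber=4 helmet=10 mica=7
After 10 (gather 3 copper): copper=3 fiber=4 helmet=10 mica=7
After 11 (craft glass): copper=1 fiber=4 glass=1 helmet=10 mica=7
After 12 (gather 8 mithril): copper=1 fiber=4 glass=1 helmet=10 mica=7 mithril=8
After 13 (consume 1 glass): copper=1 fiber=4 helmet=10 mica=7 mithril=8
After 14 (gather 5 mica): copper=1 fiber=4 helmet=10 mica=12 mithril=8

Answer: copper=1 fiber=4 helmet=10 mica=12 mithril=8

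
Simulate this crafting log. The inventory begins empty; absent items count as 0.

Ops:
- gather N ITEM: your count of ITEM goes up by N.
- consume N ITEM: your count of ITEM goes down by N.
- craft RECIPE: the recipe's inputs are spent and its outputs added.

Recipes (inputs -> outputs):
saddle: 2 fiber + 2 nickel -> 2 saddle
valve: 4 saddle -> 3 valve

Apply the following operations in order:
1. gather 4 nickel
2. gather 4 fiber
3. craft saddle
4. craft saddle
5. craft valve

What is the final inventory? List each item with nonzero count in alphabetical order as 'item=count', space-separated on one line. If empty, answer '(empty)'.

After 1 (gather 4 nickel): nickel=4
After 2 (gather 4 fiber): fiber=4 nickel=4
After 3 (craft saddle): fiber=2 nickel=2 saddle=2
After 4 (craft saddle): saddle=4
After 5 (craft valve): valve=3

Answer: valve=3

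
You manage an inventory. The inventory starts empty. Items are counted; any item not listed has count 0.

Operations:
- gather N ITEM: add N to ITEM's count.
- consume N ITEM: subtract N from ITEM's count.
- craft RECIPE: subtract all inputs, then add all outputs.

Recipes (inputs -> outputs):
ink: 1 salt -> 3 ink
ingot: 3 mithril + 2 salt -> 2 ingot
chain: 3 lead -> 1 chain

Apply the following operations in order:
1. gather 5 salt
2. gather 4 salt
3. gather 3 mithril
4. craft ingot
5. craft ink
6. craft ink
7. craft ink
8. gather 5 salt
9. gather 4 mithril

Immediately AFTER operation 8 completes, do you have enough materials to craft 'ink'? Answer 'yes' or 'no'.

After 1 (gather 5 salt): salt=5
After 2 (gather 4 salt): salt=9
After 3 (gather 3 mithril): mithril=3 salt=9
After 4 (craft ingot): ingot=2 salt=7
After 5 (craft ink): ingot=2 ink=3 salt=6
After 6 (craft ink): ingot=2 ink=6 salt=5
After 7 (craft ink): ingot=2 ink=9 salt=4
After 8 (gather 5 salt): ingot=2 ink=9 salt=9

Answer: yes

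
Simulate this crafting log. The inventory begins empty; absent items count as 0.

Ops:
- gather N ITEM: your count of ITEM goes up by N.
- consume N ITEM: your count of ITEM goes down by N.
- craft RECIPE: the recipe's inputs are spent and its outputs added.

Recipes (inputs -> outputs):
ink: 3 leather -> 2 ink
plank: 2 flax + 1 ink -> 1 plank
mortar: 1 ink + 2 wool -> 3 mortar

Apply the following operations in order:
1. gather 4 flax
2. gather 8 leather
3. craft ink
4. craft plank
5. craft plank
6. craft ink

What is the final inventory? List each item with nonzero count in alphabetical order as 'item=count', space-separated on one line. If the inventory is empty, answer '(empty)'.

Answer: ink=2 leather=2 plank=2

Derivation:
After 1 (gather 4 flax): flax=4
After 2 (gather 8 leather): flax=4 leather=8
After 3 (craft ink): flax=4 ink=2 leather=5
After 4 (craft plank): flax=2 ink=1 leather=5 plank=1
After 5 (craft plank): leather=5 plank=2
After 6 (craft ink): ink=2 leather=2 plank=2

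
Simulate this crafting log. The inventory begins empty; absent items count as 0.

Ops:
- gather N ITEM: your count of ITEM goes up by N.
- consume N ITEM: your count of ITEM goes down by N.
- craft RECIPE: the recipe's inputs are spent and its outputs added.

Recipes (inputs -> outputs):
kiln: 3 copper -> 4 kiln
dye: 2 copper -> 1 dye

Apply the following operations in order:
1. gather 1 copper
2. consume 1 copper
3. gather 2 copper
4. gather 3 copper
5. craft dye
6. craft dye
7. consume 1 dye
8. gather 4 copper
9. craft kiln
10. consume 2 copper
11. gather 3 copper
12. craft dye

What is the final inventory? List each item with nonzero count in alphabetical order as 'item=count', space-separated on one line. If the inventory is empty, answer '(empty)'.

Answer: copper=1 dye=2 kiln=4

Derivation:
After 1 (gather 1 copper): copper=1
After 2 (consume 1 copper): (empty)
After 3 (gather 2 copper): copper=2
After 4 (gather 3 copper): copper=5
After 5 (craft dye): copper=3 dye=1
After 6 (craft dye): copper=1 dye=2
After 7 (consume 1 dye): copper=1 dye=1
After 8 (gather 4 copper): copper=5 dye=1
After 9 (craft kiln): copper=2 dye=1 kiln=4
After 10 (consume 2 copper): dye=1 kiln=4
After 11 (gather 3 copper): copper=3 dye=1 kiln=4
After 12 (craft dye): copper=1 dye=2 kiln=4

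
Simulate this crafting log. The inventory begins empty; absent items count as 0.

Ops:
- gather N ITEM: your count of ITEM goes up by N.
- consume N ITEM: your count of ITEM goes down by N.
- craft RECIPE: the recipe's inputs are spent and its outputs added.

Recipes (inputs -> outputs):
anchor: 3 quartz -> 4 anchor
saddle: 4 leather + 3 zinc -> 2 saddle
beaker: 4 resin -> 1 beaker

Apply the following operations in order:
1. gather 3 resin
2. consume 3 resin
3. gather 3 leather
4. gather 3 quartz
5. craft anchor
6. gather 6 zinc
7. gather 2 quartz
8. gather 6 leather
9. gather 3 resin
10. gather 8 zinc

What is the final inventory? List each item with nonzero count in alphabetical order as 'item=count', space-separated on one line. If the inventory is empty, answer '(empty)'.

After 1 (gather 3 resin): resin=3
After 2 (consume 3 resin): (empty)
After 3 (gather 3 leather): leather=3
After 4 (gather 3 quartz): leather=3 quartz=3
After 5 (craft anchor): anchor=4 leather=3
After 6 (gather 6 zinc): anchor=4 leather=3 zinc=6
After 7 (gather 2 quartz): anchor=4 leather=3 quartz=2 zinc=6
After 8 (gather 6 leather): anchor=4 leather=9 quartz=2 zinc=6
After 9 (gather 3 resin): anchor=4 leather=9 quartz=2 resin=3 zinc=6
After 10 (gather 8 zinc): anchor=4 leather=9 quartz=2 resin=3 zinc=14

Answer: anchor=4 leather=9 quartz=2 resin=3 zinc=14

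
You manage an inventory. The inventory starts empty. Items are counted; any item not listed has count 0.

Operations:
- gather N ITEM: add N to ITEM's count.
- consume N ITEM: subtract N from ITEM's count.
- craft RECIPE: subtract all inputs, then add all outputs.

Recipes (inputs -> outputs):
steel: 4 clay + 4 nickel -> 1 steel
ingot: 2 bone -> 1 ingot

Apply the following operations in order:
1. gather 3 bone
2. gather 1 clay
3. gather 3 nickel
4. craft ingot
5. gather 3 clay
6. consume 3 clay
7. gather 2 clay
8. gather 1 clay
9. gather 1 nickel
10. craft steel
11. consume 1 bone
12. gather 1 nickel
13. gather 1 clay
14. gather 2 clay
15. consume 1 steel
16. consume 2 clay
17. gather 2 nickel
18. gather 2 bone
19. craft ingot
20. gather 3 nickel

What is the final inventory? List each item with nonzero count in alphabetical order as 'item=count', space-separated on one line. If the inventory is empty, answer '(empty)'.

After 1 (gather 3 bone): bone=3
After 2 (gather 1 clay): bone=3 clay=1
After 3 (gather 3 nickel): bone=3 clay=1 nickel=3
After 4 (craft ingot): bone=1 clay=1 ingot=1 nickel=3
After 5 (gather 3 clay): bone=1 clay=4 ingot=1 nickel=3
After 6 (consume 3 clay): bone=1 clay=1 ingot=1 nickel=3
After 7 (gather 2 clay): bone=1 clay=3 ingot=1 nickel=3
After 8 (gather 1 clay): bone=1 clay=4 ingot=1 nickel=3
After 9 (gather 1 nickel): bone=1 clay=4 ingot=1 nickel=4
After 10 (craft steel): bone=1 ingot=1 steel=1
After 11 (consume 1 bone): ingot=1 steel=1
After 12 (gather 1 nickel): ingot=1 nickel=1 steel=1
After 13 (gather 1 clay): clay=1 ingot=1 nickel=1 steel=1
After 14 (gather 2 clay): clay=3 ingot=1 nickel=1 steel=1
After 15 (consume 1 steel): clay=3 ingot=1 nickel=1
After 16 (consume 2 clay): clay=1 ingot=1 nickel=1
After 17 (gather 2 nickel): clay=1 ingot=1 nickel=3
After 18 (gather 2 bone): bone=2 clay=1 ingot=1 nickel=3
After 19 (craft ingot): clay=1 ingot=2 nickel=3
After 20 (gather 3 nickel): clay=1 ingot=2 nickel=6

Answer: clay=1 ingot=2 nickel=6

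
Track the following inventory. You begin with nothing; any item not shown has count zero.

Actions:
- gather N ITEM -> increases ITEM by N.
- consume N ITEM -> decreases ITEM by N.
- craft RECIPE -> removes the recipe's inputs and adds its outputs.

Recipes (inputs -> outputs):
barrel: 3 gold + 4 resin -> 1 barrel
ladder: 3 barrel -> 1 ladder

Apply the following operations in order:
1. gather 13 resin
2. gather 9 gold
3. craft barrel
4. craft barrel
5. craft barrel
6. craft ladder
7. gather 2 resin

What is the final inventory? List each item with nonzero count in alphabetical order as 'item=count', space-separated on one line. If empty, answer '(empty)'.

Answer: ladder=1 resin=3

Derivation:
After 1 (gather 13 resin): resin=13
After 2 (gather 9 gold): gold=9 resin=13
After 3 (craft barrel): barrel=1 gold=6 resin=9
After 4 (craft barrel): barrel=2 gold=3 resin=5
After 5 (craft barrel): barrel=3 resin=1
After 6 (craft ladder): ladder=1 resin=1
After 7 (gather 2 resin): ladder=1 resin=3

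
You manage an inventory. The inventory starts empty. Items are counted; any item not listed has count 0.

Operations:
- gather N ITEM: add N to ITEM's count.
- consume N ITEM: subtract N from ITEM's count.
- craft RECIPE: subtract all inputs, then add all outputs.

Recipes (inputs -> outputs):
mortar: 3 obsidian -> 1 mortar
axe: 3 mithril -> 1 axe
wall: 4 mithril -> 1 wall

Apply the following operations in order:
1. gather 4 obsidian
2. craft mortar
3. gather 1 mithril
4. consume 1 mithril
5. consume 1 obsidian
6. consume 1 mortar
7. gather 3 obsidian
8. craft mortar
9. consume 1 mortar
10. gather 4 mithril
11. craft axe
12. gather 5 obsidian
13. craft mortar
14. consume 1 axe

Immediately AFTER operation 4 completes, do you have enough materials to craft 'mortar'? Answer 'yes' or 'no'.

After 1 (gather 4 obsidian): obsidian=4
After 2 (craft mortar): mortar=1 obsidian=1
After 3 (gather 1 mithril): mithril=1 mortar=1 obsidian=1
After 4 (consume 1 mithril): mortar=1 obsidian=1

Answer: no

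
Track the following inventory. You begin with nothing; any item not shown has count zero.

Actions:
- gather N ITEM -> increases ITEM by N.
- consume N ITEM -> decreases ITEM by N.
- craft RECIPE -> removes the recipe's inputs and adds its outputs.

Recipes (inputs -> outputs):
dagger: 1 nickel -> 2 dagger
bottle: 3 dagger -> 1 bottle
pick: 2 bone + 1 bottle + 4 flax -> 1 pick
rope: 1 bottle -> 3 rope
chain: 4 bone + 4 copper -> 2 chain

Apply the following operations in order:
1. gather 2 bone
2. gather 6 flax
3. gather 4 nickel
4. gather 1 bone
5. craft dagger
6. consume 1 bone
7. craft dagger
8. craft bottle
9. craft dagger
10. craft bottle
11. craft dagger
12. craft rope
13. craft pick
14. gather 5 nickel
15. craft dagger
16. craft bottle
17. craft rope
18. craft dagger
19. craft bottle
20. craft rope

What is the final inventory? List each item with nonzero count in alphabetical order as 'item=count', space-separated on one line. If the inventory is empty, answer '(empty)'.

Answer: flax=2 nickel=3 pick=1 rope=9

Derivation:
After 1 (gather 2 bone): bone=2
After 2 (gather 6 flax): bone=2 flax=6
After 3 (gather 4 nickel): bone=2 flax=6 nickel=4
After 4 (gather 1 bone): bone=3 flax=6 nickel=4
After 5 (craft dagger): bone=3 dagger=2 flax=6 nickel=3
After 6 (consume 1 bone): bone=2 dagger=2 flax=6 nickel=3
After 7 (craft dagger): bone=2 dagger=4 flax=6 nickel=2
After 8 (craft bottle): bone=2 bottle=1 dagger=1 flax=6 nickel=2
After 9 (craft dagger): bone=2 bottle=1 dagger=3 flax=6 nickel=1
After 10 (craft bottle): bone=2 bottle=2 flax=6 nickel=1
After 11 (craft dagger): bone=2 bottle=2 dagger=2 flax=6
After 12 (craft rope): bone=2 bottle=1 dagger=2 flax=6 rope=3
After 13 (craft pick): dagger=2 flax=2 pick=1 rope=3
After 14 (gather 5 nickel): dagger=2 flax=2 nickel=5 pick=1 rope=3
After 15 (craft dagger): dagger=4 flax=2 nickel=4 pick=1 rope=3
After 16 (craft bottle): bottle=1 dagger=1 flax=2 nickel=4 pick=1 rope=3
After 17 (craft rope): dagger=1 flax=2 nickel=4 pick=1 rope=6
After 18 (craft dagger): dagger=3 flax=2 nickel=3 pick=1 rope=6
After 19 (craft bottle): bottle=1 flax=2 nickel=3 pick=1 rope=6
After 20 (craft rope): flax=2 nickel=3 pick=1 rope=9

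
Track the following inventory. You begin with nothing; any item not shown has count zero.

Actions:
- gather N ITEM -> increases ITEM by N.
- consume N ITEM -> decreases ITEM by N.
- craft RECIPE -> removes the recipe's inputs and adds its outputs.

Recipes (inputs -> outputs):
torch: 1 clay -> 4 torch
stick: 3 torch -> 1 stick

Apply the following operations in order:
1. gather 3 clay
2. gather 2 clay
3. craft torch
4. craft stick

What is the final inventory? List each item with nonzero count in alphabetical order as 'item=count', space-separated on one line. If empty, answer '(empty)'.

Answer: clay=4 stick=1 torch=1

Derivation:
After 1 (gather 3 clay): clay=3
After 2 (gather 2 clay): clay=5
After 3 (craft torch): clay=4 torch=4
After 4 (craft stick): clay=4 stick=1 torch=1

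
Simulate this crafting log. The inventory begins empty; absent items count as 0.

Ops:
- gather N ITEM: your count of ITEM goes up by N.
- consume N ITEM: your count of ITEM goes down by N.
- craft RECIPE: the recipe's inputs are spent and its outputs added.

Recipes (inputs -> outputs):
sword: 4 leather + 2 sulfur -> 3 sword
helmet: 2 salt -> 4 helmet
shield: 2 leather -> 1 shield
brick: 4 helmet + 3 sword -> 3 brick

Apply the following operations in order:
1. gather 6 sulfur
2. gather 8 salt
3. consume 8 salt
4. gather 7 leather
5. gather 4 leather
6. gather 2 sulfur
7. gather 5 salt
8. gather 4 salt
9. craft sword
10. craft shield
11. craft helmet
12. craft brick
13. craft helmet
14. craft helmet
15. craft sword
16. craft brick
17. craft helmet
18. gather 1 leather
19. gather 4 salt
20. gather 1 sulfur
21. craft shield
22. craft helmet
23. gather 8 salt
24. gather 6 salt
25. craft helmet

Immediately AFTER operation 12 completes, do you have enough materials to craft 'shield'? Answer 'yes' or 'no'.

Answer: yes

Derivation:
After 1 (gather 6 sulfur): sulfur=6
After 2 (gather 8 salt): salt=8 sulfur=6
After 3 (consume 8 salt): sulfur=6
After 4 (gather 7 leather): leather=7 sulfur=6
After 5 (gather 4 leather): leather=11 sulfur=6
After 6 (gather 2 sulfur): leather=11 sulfur=8
After 7 (gather 5 salt): leather=11 salt=5 sulfur=8
After 8 (gather 4 salt): leather=11 salt=9 sulfur=8
After 9 (craft sword): leather=7 salt=9 sulfur=6 sword=3
After 10 (craft shield): leather=5 salt=9 shield=1 sulfur=6 sword=3
After 11 (craft helmet): helmet=4 leather=5 salt=7 shield=1 sulfur=6 sword=3
After 12 (craft brick): brick=3 leather=5 salt=7 shield=1 sulfur=6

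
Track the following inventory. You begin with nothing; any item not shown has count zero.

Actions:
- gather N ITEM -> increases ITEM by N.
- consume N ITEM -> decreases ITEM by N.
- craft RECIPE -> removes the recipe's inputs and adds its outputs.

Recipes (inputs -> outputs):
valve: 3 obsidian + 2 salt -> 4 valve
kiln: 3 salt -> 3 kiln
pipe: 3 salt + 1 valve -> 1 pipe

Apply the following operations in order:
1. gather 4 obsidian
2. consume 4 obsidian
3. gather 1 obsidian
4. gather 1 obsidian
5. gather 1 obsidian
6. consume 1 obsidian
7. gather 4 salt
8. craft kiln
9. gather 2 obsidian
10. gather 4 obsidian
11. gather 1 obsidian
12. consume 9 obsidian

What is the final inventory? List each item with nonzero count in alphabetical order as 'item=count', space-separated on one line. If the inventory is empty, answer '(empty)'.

After 1 (gather 4 obsidian): obsidian=4
After 2 (consume 4 obsidian): (empty)
After 3 (gather 1 obsidian): obsidian=1
After 4 (gather 1 obsidian): obsidian=2
After 5 (gather 1 obsidian): obsidian=3
After 6 (consume 1 obsidian): obsidian=2
After 7 (gather 4 salt): obsidian=2 salt=4
After 8 (craft kiln): kiln=3 obsidian=2 salt=1
After 9 (gather 2 obsidian): kiln=3 obsidian=4 salt=1
After 10 (gather 4 obsidian): kiln=3 obsidian=8 salt=1
After 11 (gather 1 obsidian): kiln=3 obsidian=9 salt=1
After 12 (consume 9 obsidian): kiln=3 salt=1

Answer: kiln=3 salt=1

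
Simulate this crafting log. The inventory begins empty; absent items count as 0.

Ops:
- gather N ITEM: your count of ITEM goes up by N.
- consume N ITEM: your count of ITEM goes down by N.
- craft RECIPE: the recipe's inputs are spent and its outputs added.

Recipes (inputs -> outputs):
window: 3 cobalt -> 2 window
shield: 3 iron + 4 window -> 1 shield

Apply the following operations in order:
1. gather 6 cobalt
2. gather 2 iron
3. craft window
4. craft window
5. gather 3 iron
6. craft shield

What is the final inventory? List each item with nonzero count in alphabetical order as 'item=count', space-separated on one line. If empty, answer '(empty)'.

After 1 (gather 6 cobalt): cobalt=6
After 2 (gather 2 iron): cobalt=6 iron=2
After 3 (craft window): cobalt=3 iron=2 window=2
After 4 (craft window): iron=2 window=4
After 5 (gather 3 iron): iron=5 window=4
After 6 (craft shield): iron=2 shield=1

Answer: iron=2 shield=1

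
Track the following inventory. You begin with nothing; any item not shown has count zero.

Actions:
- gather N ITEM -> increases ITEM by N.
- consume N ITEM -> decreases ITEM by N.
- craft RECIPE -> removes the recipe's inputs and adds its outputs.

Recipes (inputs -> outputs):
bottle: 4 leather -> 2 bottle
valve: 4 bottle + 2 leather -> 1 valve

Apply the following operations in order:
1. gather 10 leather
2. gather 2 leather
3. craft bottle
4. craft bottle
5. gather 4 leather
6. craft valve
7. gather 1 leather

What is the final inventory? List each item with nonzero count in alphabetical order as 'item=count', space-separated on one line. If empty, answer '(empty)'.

After 1 (gather 10 leather): leather=10
After 2 (gather 2 leather): leather=12
After 3 (craft bottle): bottle=2 leather=8
After 4 (craft bottle): bottle=4 leather=4
After 5 (gather 4 leather): bottle=4 leather=8
After 6 (craft valve): leather=6 valve=1
After 7 (gather 1 leather): leather=7 valve=1

Answer: leather=7 valve=1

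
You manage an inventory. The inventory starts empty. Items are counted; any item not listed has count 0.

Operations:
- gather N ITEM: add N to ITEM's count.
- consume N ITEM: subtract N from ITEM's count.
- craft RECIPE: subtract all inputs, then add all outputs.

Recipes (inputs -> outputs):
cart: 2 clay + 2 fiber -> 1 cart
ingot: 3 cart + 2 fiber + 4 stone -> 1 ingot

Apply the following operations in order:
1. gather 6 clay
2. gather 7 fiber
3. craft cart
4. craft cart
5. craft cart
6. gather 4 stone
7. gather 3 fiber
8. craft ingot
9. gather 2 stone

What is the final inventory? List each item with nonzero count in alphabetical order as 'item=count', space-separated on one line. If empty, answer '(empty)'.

Answer: fiber=2 ingot=1 stone=2

Derivation:
After 1 (gather 6 clay): clay=6
After 2 (gather 7 fiber): clay=6 fiber=7
After 3 (craft cart): cart=1 clay=4 fiber=5
After 4 (craft cart): cart=2 clay=2 fiber=3
After 5 (craft cart): cart=3 fiber=1
After 6 (gather 4 stone): cart=3 fiber=1 stone=4
After 7 (gather 3 fiber): cart=3 fiber=4 stone=4
After 8 (craft ingot): fiber=2 ingot=1
After 9 (gather 2 stone): fiber=2 ingot=1 stone=2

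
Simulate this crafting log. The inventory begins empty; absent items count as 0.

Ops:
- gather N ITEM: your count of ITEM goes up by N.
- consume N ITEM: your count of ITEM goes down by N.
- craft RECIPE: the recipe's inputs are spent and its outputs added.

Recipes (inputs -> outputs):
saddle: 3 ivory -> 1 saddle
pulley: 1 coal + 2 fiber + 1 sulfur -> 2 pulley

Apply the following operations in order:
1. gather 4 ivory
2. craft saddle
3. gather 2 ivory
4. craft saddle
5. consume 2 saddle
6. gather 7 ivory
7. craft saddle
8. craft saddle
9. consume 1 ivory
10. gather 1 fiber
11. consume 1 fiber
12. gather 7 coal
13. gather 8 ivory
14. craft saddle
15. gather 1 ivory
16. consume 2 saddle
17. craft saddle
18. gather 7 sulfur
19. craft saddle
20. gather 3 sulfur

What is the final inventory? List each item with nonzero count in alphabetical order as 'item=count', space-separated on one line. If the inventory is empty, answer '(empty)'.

Answer: coal=7 saddle=3 sulfur=10

Derivation:
After 1 (gather 4 ivory): ivory=4
After 2 (craft saddle): ivory=1 saddle=1
After 3 (gather 2 ivory): ivory=3 saddle=1
After 4 (craft saddle): saddle=2
After 5 (consume 2 saddle): (empty)
After 6 (gather 7 ivory): ivory=7
After 7 (craft saddle): ivory=4 saddle=1
After 8 (craft saddle): ivory=1 saddle=2
After 9 (consume 1 ivory): saddle=2
After 10 (gather 1 fiber): fiber=1 saddle=2
After 11 (consume 1 fiber): saddle=2
After 12 (gather 7 coal): coal=7 saddle=2
After 13 (gather 8 ivory): coal=7 ivory=8 saddle=2
After 14 (craft saddle): coal=7 ivory=5 saddle=3
After 15 (gather 1 ivory): coal=7 ivory=6 saddle=3
After 16 (consume 2 saddle): coal=7 ivory=6 saddle=1
After 17 (craft saddle): coal=7 ivory=3 saddle=2
After 18 (gather 7 sulfur): coal=7 ivory=3 saddle=2 sulfur=7
After 19 (craft saddle): coal=7 saddle=3 sulfur=7
After 20 (gather 3 sulfur): coal=7 saddle=3 sulfur=10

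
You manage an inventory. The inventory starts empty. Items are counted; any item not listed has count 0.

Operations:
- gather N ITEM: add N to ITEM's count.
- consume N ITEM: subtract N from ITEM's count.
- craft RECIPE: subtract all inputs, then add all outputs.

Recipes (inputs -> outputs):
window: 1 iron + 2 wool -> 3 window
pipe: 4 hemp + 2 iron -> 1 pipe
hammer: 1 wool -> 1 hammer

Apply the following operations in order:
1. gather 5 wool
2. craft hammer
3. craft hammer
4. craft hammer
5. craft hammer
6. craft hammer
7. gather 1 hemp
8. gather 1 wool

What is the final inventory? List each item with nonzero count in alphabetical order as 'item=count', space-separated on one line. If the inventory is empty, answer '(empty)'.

Answer: hammer=5 hemp=1 wool=1

Derivation:
After 1 (gather 5 wool): wool=5
After 2 (craft hammer): hammer=1 wool=4
After 3 (craft hammer): hammer=2 wool=3
After 4 (craft hammer): hammer=3 wool=2
After 5 (craft hammer): hammer=4 wool=1
After 6 (craft hammer): hammer=5
After 7 (gather 1 hemp): hammer=5 hemp=1
After 8 (gather 1 wool): hammer=5 hemp=1 wool=1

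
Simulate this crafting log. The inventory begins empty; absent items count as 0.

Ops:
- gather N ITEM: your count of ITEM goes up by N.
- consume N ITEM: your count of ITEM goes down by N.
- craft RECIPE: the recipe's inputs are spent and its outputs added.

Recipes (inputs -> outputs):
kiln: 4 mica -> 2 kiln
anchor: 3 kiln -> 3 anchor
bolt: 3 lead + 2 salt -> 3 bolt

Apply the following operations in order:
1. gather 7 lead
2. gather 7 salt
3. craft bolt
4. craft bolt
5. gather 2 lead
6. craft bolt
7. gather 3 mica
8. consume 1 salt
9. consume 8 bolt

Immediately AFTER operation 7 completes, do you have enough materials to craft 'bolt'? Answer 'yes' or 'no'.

Answer: no

Derivation:
After 1 (gather 7 lead): lead=7
After 2 (gather 7 salt): lead=7 salt=7
After 3 (craft bolt): bolt=3 lead=4 salt=5
After 4 (craft bolt): bolt=6 lead=1 salt=3
After 5 (gather 2 lead): bolt=6 lead=3 salt=3
After 6 (craft bolt): bolt=9 salt=1
After 7 (gather 3 mica): bolt=9 mica=3 salt=1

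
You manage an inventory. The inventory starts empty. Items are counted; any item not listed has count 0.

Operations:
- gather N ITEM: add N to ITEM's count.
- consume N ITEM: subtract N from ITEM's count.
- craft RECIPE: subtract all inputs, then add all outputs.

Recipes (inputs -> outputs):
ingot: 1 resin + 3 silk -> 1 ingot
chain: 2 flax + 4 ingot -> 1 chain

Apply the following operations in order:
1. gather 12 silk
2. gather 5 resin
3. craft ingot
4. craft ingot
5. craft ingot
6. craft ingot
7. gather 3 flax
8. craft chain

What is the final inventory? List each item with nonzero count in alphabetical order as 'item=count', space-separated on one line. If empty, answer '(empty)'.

Answer: chain=1 flax=1 resin=1

Derivation:
After 1 (gather 12 silk): silk=12
After 2 (gather 5 resin): resin=5 silk=12
After 3 (craft ingot): ingot=1 resin=4 silk=9
After 4 (craft ingot): ingot=2 resin=3 silk=6
After 5 (craft ingot): ingot=3 resin=2 silk=3
After 6 (craft ingot): ingot=4 resin=1
After 7 (gather 3 flax): flax=3 ingot=4 resin=1
After 8 (craft chain): chain=1 flax=1 resin=1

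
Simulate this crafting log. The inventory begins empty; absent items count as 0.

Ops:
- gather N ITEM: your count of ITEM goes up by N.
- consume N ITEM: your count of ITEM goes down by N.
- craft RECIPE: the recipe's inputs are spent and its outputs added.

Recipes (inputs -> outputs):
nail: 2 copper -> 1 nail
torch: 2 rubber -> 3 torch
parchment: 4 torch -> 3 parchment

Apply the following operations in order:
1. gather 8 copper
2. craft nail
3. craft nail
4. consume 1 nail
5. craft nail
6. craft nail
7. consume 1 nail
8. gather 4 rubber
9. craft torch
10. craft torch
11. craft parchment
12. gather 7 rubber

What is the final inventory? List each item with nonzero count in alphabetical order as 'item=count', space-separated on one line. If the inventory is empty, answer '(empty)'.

After 1 (gather 8 copper): copper=8
After 2 (craft nail): copper=6 nail=1
After 3 (craft nail): copper=4 nail=2
After 4 (consume 1 nail): copper=4 nail=1
After 5 (craft nail): copper=2 nail=2
After 6 (craft nail): nail=3
After 7 (consume 1 nail): nail=2
After 8 (gather 4 rubber): nail=2 rubber=4
After 9 (craft torch): nail=2 rubber=2 torch=3
After 10 (craft torch): nail=2 torch=6
After 11 (craft parchment): nail=2 parchment=3 torch=2
After 12 (gather 7 rubber): nail=2 parchment=3 rubber=7 torch=2

Answer: nail=2 parchment=3 rubber=7 torch=2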